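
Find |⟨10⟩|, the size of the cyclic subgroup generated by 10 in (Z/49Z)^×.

By Lagrange's theorem, ord_49(10) divides φ(49) = φ(7^2) = 7·(7−1) = 42 = 2 · 3 · 7.
Divisors of 42: 1, 2, 3, 6, 7, 14, 21, 42.
Compute 10^d (mod 49) for the divisors d until we hit 1:
10^1 ≡ 10 (mod 49)
10^2 ≡ 2 (mod 49)
10^3 ≡ 20 (mod 49)
10^6 ≡ 8 (mod 49)
10^7 ≡ 31 (mod 49)
10^14 ≡ 30 (mod 49)
10^21 ≡ 48 (mod 49)
10^42 ≡ 1 (mod 49) ✓
Therefore the multiplicative order of 10 modulo 49 is 42.

42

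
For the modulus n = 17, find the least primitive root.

3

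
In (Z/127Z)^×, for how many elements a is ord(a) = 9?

φ(127) = 127 − 1 = 126 = 2 · 3^2 · 7.
Since (Z/127Z)^× is cyclic of order 126, the number of elements of order d is φ(d) when d | 126 and 0 otherwise.
9 = 3^2 divides 126, and φ(9) = 6.

6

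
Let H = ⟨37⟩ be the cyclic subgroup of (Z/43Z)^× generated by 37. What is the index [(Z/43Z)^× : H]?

7

ord(37) | φ(43) = 43 − 1 = 42 = 2 · 3 · 7.
Divisors of 42: 1, 2, 3, 6, 7, 14, 21, 42.
Compute 37^d (mod 43) for the divisors d until we hit 1:
37^1 ≡ 37
37^2 ≡ 36
37^3 ≡ 42
37^6 ≡ 1
Thus |⟨37⟩| = ord(37) = 6.
[(Z/43Z)^× : ⟨37⟩] = 42/6 = 7.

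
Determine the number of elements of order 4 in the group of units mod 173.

2

φ(173) = 173 − 1 = 172 = 2^2 · 43.
In a cyclic group of order 172, there are φ(d) elements of order d for each divisor d of 172, and zero for non-divisors.
4 = 2^2 divides 172, and φ(4) = 2.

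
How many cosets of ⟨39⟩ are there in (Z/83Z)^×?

1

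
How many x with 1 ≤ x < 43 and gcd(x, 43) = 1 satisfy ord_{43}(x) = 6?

φ(43) = 43 − 1 = 42 = 2 · 3 · 7.
(Z/43Z)^× is cyclic (|G| = 42); a cyclic group of order m has exactly φ(d) elements of each order d | m, and none otherwise.
6 = 2 · 3 divides 42, and φ(6) = 2.

2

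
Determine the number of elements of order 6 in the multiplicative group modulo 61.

2

φ(61) = 61 − 1 = 60 = 2^2 · 3 · 5.
(Z/61Z)^× is cyclic (|G| = 60); a cyclic group of order m has exactly φ(d) elements of each order d | m, and none otherwise.
6 = 2 · 3 divides 60, and φ(6) = 2.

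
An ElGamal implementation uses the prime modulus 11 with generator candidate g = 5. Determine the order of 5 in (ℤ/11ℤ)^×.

5

By Lagrange's theorem, ord_11(5) divides φ(11) = 11 − 1 = 10 = 2 · 5.
Divisors of 10: 1, 2, 5, 10.
Compute 5^d (mod 11) for the divisors d until we hit 1:
5^1 ≡ 5 (mod 11)
5^2 ≡ 3 (mod 11)
5^5 ≡ 1 (mod 11) ✓
The smallest such exponent is 5, so the order of 5 is 5.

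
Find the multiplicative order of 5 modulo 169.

52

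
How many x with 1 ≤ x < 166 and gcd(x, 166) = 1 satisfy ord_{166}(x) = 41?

φ(166) = φ(2)·φ(83) = 1·82 = 82 = 2 · 41.
Since (Z/166Z)^× is cyclic of order 82, the number of elements of order d is φ(d) when d | 82 and 0 otherwise.
41 | 82, and φ(41) = 41 − 1 = 40.

40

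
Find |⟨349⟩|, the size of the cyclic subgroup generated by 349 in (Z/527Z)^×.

The order of 349 must divide φ(527) = φ(17·31) = (17−1)·(31−1) = 16·30 = 480 = 2^5 · 3 · 5.
Divisors of 480: 1, 2, 3, 4, 5, 6, 8, 10, 12, 15, 16, 20, 24, 30, 32, 40, 48, 60, 80, 96, 120, 160, 240, 480.
Test each divisor d:
349^1 ≡ 349 (mod 527)
349^2 ≡ 64 (mod 527)
349^3 ≡ 202 (mod 527)
349^4 ≡ 407 (mod 527)
349^5 ≡ 280 (mod 527)
349^6 ≡ 225 (mod 527)
349^8 ≡ 171 (mod 527)
349^10 ≡ 404 (mod 527)
349^12 ≡ 33 (mod 527)
349^15 ≡ 342 (mod 527)
349^16 ≡ 256 (mod 527)
349^20 ≡ 373 (mod 527)
349^24 ≡ 35 (mod 527)
349^30 ≡ 497 (mod 527)
349^32 ≡ 188 (mod 527)
349^40 ≡ 1 (mod 527) ✓
Therefore the multiplicative order of 349 modulo 527 is 40.

40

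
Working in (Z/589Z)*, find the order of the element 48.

90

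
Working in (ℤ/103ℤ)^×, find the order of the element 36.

51

The order of 36 must divide φ(103) = 103 − 1 = 102 = 2 · 3 · 17.
Divisors of 102: 1, 2, 3, 6, 17, 34, 51, 102.
Test each divisor d:
36^1 ≡ 36 (mod 103)
36^2 ≡ 60 (mod 103)
36^3 ≡ 100 (mod 103)
36^6 ≡ 9 (mod 103)
36^17 ≡ 46 (mod 103)
36^34 ≡ 56 (mod 103)
36^51 ≡ 1 (mod 103) ✓
Hence ord(36) = 51.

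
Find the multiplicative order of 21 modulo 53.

52

The order of 21 must divide φ(53) = 53 − 1 = 52 = 2^2 · 13.
Divisors of 52: 1, 2, 4, 13, 26, 52.
Compute 21^d (mod 53) for the divisors d until we hit 1:
21^1 ≡ 21 (mod 53)
21^2 ≡ 17 (mod 53)
21^4 ≡ 24 (mod 53)
21^13 ≡ 23 (mod 53)
21^26 ≡ 52 (mod 53)
21^52 ≡ 1 (mod 53) ✓
So ord_53(21) = 52.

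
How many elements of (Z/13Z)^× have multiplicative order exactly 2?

1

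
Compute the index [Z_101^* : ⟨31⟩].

ord(31) | φ(101) = 101 − 1 = 100 = 2^2 · 5^2.
Divisors of 100: 1, 2, 4, 5, 10, 20, 25, 50, 100.
Test each divisor d:
31^1 ≡ 31 (mod 101)
31^2 ≡ 52 (mod 101)
31^4 ≡ 78 (mod 101)
31^5 ≡ 95 (mod 101)
31^10 ≡ 36 (mod 101)
31^20 ≡ 84 (mod 101)
31^25 ≡ 1 (mod 101) ✓
Thus |⟨31⟩| = ord(31) = 25.
Index = |(Z/101Z)^×| / |⟨31⟩| = 100 / 25 = 4.

4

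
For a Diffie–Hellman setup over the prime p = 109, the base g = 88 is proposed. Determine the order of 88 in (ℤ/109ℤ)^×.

54

Since 88 ∈ (Z/109Z)^×, its order divides φ(109) = 109 − 1 = 108 = 2^2 · 3^3.
Divisors of 108: 1, 2, 3, 4, 6, 9, 12, 18, 27, 36, 54, 108.
Evaluate successive powers at the divisors of 108:
88^1 ≡ 88 (mod 109)
88^2 ≡ 5 (mod 109)
88^3 ≡ 4 (mod 109)
88^4 ≡ 25 (mod 109)
88^6 ≡ 16 (mod 109)
88^9 ≡ 64 (mod 109)
88^12 ≡ 38 (mod 109)
88^18 ≡ 63 (mod 109)
88^27 ≡ 108 (mod 109)
88^36 ≡ 45 (mod 109)
88^54 ≡ 1 (mod 109) ✓
The smallest such exponent is 54, so the order of 88 is 54.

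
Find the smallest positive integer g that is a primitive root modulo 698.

φ(698) = φ(2)·φ(349) = 1·348 = 348 = 2^2 · 3 · 29.
g is a primitive root iff g^(348/q) ≢ 1 (mod 698) for each prime q ∈ {2, 3, 29}.
g = 2: gcd(2, 698) = 2 > 1, not a unit — skip.
g = 3: 3^174 ≡ 1 — hits 1, so not a primitive root.
g = 4: gcd(4, 698) = 2 > 1, not a unit — skip.
g = 5: 5^174 ≡ 1 — hits 1, so not a primitive root.
g = 6: gcd(6, 698) = 2 > 1, not a unit — skip.
g = 7: 7^174 ≡ 697; 7^116 ≡ 575; 7^12 ≡ 249 — none is 1, so 7 is a primitive root.
Hence the least primitive root of 698 is 7.

7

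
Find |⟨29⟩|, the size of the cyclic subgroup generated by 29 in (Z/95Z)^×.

By Lagrange's theorem, ord_95(29) divides φ(95) = φ(5·19) = (5−1)·(19−1) = 4·18 = 72 = 2^3 · 3^2.
Divisors of 72: 1, 2, 3, 4, 6, 8, 9, 12, 18, 24, 36, 72.
Evaluate successive powers at the divisors of 72:
29^1 ≡ 29 (mod 95)
29^2 ≡ 81 (mod 95)
29^3 ≡ 69 (mod 95)
29^4 ≡ 6 (mod 95)
29^6 ≡ 11 (mod 95)
29^8 ≡ 36 (mod 95)
29^9 ≡ 94 (mod 95)
29^12 ≡ 26 (mod 95)
29^18 ≡ 1 (mod 95) ✓
Hence ord(29) = 18.

18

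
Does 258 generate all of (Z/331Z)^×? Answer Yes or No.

No

φ(331) = 331 − 1 = 330 = 2 · 3 · 5 · 11.
258 is a primitive root mod 331 iff 258^(φ(331)/q) ≢ 1 for every prime q | φ(331), i.e. q ∈ {2, 3, 5, 11}.
258^165 ≡ 1 (mod 331)  [q = 2: ≡ 1 ✗]
258^110 ≡ 1 (mod 331)  [q = 3: ≡ 1 ✗]
258^66 ≡ 150 (mod 331)  [q = 5: ≢ 1 ✓]
258^30 ≡ 85 (mod 331)  [q = 11: ≢ 1 ✓]
Since 258^165 ≡ 1, the order of 258 divides 165 < 330, so 258 is not a primitive root.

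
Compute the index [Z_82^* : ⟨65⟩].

1

ord(65) | φ(82) = φ(2)·φ(41) = 1·40 = 40 = 2^3 · 5.
Divisors of 40: 1, 2, 4, 5, 8, 10, 20, 40.
Check 65^d mod 82 for each divisor in increasing order:
65^1 ≡ 65
65^2 ≡ 43
65^4 ≡ 45
65^5 ≡ 55
65^8 ≡ 57
65^10 ≡ 73
65^20 ≡ 81
65^40 ≡ 1
Thus |⟨65⟩| = ord(65) = 40.
[(Z/82Z)^× : ⟨65⟩] = 40/40 = 1.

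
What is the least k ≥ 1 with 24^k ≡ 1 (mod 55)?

10

ord(24) | φ(55) = φ(5·11) = (5−1)·(11−1) = 4·10 = 40 = 2^3 · 5.
Divisors of 40: 1, 2, 4, 5, 8, 10, 20, 40.
Check 24^d mod 55 for each divisor in increasing order:
24^1 ≡ 24
24^2 ≡ 26
24^4 ≡ 16
24^5 ≡ 54
24^8 ≡ 36
24^10 ≡ 1
Hence ord(24) = 10.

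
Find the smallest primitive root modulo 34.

φ(34) = φ(2)·φ(17) = 1·16 = 16 = 2^4.
g is a primitive root iff g^(16/q) ≢ 1 (mod 34) for each prime q ∈ {2}.
g = 2: gcd(2, 34) = 2 > 1, not a unit — skip.
g = 3: 3^8 ≡ 33 — none is 1, so 3 is a primitive root.
Hence the least primitive root of 34 is 3.

3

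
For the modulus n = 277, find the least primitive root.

5

φ(277) = 277 − 1 = 276 = 2^2 · 3 · 23.
Test candidates g = 2, 3, … against the prime factors q ∈ {2, 3, 23} of φ(277): g is a generator iff g^(276/q) ≢ 1 for every such q.
g = 2: 2^138 ≡ 276; 2^92 ≡ 1 — hits 1, so not a primitive root.
g = 3: 3^138 ≡ 1 — hits 1, so not a primitive root.
g = 4: 4^138 ≡ 1 — hits 1, so not a primitive root.
g = 5: 5^138 ≡ 276; 5^92 ≡ 116; 5^12 ≡ 27 — none is 1, so 5 is a primitive root.
Hence the least primitive root of 277 is 5.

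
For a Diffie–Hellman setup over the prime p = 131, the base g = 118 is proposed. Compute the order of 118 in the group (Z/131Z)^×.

By Lagrange's theorem, ord_131(118) divides φ(131) = 131 − 1 = 130 = 2 · 5 · 13.
Divisors of 130: 1, 2, 5, 10, 13, 26, 65, 130.
Check 118^d mod 131 for each divisor in increasing order:
118^1 ≡ 118 (mod 131)
118^2 ≡ 38 (mod 131)
118^5 ≡ 92 (mod 131)
118^10 ≡ 80 (mod 131)
118^13 ≡ 42 (mod 131)
118^26 ≡ 61 (mod 131)
118^65 ≡ 130 (mod 131)
118^130 ≡ 1 (mod 131) ✓
Hence ord(118) = 130.

130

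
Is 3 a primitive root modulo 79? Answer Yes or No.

φ(79) = 79 − 1 = 78 = 2 · 3 · 13.
It suffices to check that the order of 3 is not a proper divisor of 78: compute 3^(78/q) for q ∈ {2, 3, 13}.
3^39 ≡ 78 (mod 79)  [q = 2: ≢ 1 ✓]
3^26 ≡ 23 (mod 79)  [q = 3: ≢ 1 ✓]
3^6 ≡ 18 (mod 79)  [q = 13: ≢ 1 ✓]
None equal 1, so ord_79(3) = 78: 3 is a primitive root.

Yes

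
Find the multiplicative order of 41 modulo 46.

By Lagrange's theorem, ord_46(41) divides φ(46) = φ(2)·φ(23) = 1·22 = 22 = 2 · 11.
Divisors of 22: 1, 2, 11, 22.
Check 41^d mod 46 for each divisor in increasing order:
41^1 ≡ 41
41^2 ≡ 25
41^11 ≡ 1
Hence ord(41) = 11.

11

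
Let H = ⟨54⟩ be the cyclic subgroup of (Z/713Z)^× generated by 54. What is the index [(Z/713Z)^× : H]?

6

ord(54) | φ(713) = φ(23·31) = (23−1)·(31−1) = 22·30 = 660 = 2^2 · 3 · 5 · 11.
Divisors of 660: 1, 2, 3, 4, 5, 6, 10, 11, 12, 15, 20, 22, 30, 33, 44, 55, 60, 66, 110, 132, 165, 220, 330, 660.
Test each divisor d:
54^1 ≡ 54 (mod 713)
54^2 ≡ 64 (mod 713)
54^3 ≡ 604 (mod 713)
54^4 ≡ 531 (mod 713)
54^5 ≡ 154 (mod 713)
54^6 ≡ 473 (mod 713)
54^10 ≡ 187 (mod 713)
54^11 ≡ 116 (mod 713)
54^12 ≡ 560 (mod 713)
54^15 ≡ 278 (mod 713)
54^20 ≡ 32 (mod 713)
54^22 ≡ 622 (mod 713)
54^30 ≡ 280 (mod 713)
54^33 ≡ 139 (mod 713)
54^44 ≡ 438 (mod 713)
54^55 ≡ 185 (mod 713)
54^60 ≡ 683 (mod 713)
54^66 ≡ 70 (mod 713)
54^110 ≡ 1 (mod 713) ✓
Thus |⟨54⟩| = ord(54) = 110.
The index is φ(713) / ord(54) = 660 / 110 = 6.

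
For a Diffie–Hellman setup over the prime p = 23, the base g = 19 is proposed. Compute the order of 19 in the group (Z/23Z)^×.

22

By Lagrange's theorem, ord_23(19) divides φ(23) = 23 − 1 = 22 = 2 · 11.
Divisors of 22: 1, 2, 11, 22.
Check 19^d mod 23 for each divisor in increasing order:
19^1 ≡ 19 (mod 23)
19^2 ≡ 16 (mod 23)
19^11 ≡ 22 (mod 23)
19^22 ≡ 1 (mod 23) ✓
The smallest such exponent is 22, so the order of 19 is 22.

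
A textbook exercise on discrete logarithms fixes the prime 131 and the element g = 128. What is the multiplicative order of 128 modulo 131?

130

The order of 128 must divide φ(131) = 131 − 1 = 130 = 2 · 5 · 13.
Divisors of 130: 1, 2, 5, 10, 13, 26, 65, 130.
Test each divisor d:
128^1 ≡ 128 (mod 131)
128^2 ≡ 9 (mod 131)
128^5 ≡ 19 (mod 131)
128^10 ≡ 99 (mod 131)
128^13 ≡ 78 (mod 131)
128^26 ≡ 58 (mod 131)
128^65 ≡ 130 (mod 131)
128^130 ≡ 1 (mod 131) ✓
Therefore the multiplicative order of 128 modulo 131 is 130.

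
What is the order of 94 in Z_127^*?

Since 94 ∈ (Z/127Z)^×, its order divides φ(127) = 127 − 1 = 126 = 2 · 3^2 · 7.
Divisors of 126: 1, 2, 3, 6, 7, 9, 14, 18, 21, 42, 63, 126.
Test each divisor d:
94^1 ≡ 94
94^2 ≡ 73
94^3 ≡ 4
94^6 ≡ 16
94^7 ≡ 107
94^9 ≡ 64
94^14 ≡ 19
94^18 ≡ 32
94^21 ≡ 1
Hence ord(94) = 21.

21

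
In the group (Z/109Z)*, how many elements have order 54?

18

φ(109) = 109 − 1 = 108 = 2^2 · 3^3.
Since (Z/109Z)^× is cyclic of order 108, the number of elements of order d is φ(d) when d | 108 and 0 otherwise.
54 = 2 · 3^3 divides 108, and φ(54) = 18.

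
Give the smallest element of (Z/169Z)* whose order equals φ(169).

φ(169) = φ(13^2) = 13·(13−1) = 156 = 2^2 · 3 · 13.
Test candidates g = 2, 3, … against the prime factors q ∈ {2, 3, 13} of φ(169): g is a generator iff g^(156/q) ≢ 1 for every such q.
g = 2: 2^78 ≡ 168; 2^52 ≡ 146; 2^12 ≡ 40 — none is 1, so 2 is a primitive root.
Hence the least primitive root of 169 is 2.

2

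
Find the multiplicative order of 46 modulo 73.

By Lagrange's theorem, ord_73(46) divides φ(73) = 73 − 1 = 72 = 2^3 · 3^2.
Divisors of 72: 1, 2, 3, 4, 6, 8, 9, 12, 18, 24, 36, 72.
Compute 46^d (mod 73) for the divisors d until we hit 1:
46^1 ≡ 46
46^2 ≡ 72
46^3 ≡ 27
46^4 ≡ 1
Therefore the multiplicative order of 46 modulo 73 is 4.

4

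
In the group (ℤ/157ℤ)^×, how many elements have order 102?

0

φ(157) = 157 − 1 = 156 = 2^2 · 3 · 13.
Since (Z/157Z)^× is cyclic of order 156, the number of elements of order d is φ(d) when d | 156 and 0 otherwise.
102 does not divide 156, so no element of (Z/157Z)^× has order 102.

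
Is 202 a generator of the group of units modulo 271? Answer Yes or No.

φ(271) = 271 − 1 = 270 = 2 · 3^3 · 5.
An element g generates (Z/271Z)^× iff g^(270/q) ≢ 1 (mod 271) for each prime q ∈ {2, 3, 5}.
202^135 ≡ 270 (mod 271)  [q = 2: ≢ 1 ✓]
202^90 ≡ 1 (mod 271)  [q = 3: ≡ 1 ✗]
202^54 ≡ 100 (mod 271)  [q = 5: ≢ 1 ✓]
202^90 ≡ 1 shows ord(202) | 90, strictly less than φ(271); not a primitive root.

No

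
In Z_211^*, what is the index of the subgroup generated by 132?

By Lagrange's theorem, ord_211(132) divides φ(211) = 211 − 1 = 210 = 2 · 3 · 5 · 7.
Divisors of 210: 1, 2, 3, 5, 6, 7, 10, 14, 15, 21, 30, 35, 42, 70, 105, 210.
Check 132^d mod 211 for each divisor in increasing order:
132^1 ≡ 132 (mod 211)
132^2 ≡ 122 (mod 211)
132^3 ≡ 68 (mod 211)
132^5 ≡ 67 (mod 211)
132^6 ≡ 193 (mod 211)
132^7 ≡ 156 (mod 211)
132^10 ≡ 58 (mod 211)
132^14 ≡ 71 (mod 211)
132^15 ≡ 88 (mod 211)
132^21 ≡ 104 (mod 211)
132^30 ≡ 148 (mod 211)
132^35 ≡ 210 (mod 211)
132^42 ≡ 55 (mod 211)
132^70 ≡ 1 (mod 211) ✓
Thus |⟨132⟩| = ord(132) = 70.
The index is φ(211) / ord(132) = 210 / 70 = 3.

3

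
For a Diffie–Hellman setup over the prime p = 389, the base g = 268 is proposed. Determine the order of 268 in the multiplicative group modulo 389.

194

ord(268) | φ(389) = 389 − 1 = 388 = 2^2 · 97.
Divisors of 388: 1, 2, 4, 97, 194, 388.
Test each divisor d:
268^1 ≡ 268 (mod 389)
268^2 ≡ 248 (mod 389)
268^4 ≡ 42 (mod 389)
268^97 ≡ 388 (mod 389)
268^194 ≡ 1 (mod 389) ✓
Hence ord(268) = 194.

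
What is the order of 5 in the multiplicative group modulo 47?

ord(5) | φ(47) = 47 − 1 = 46 = 2 · 23.
Divisors of 46: 1, 2, 23, 46.
Check 5^d mod 47 for each divisor in increasing order:
5^1 ≡ 5 (mod 47)
5^2 ≡ 25 (mod 47)
5^23 ≡ 46 (mod 47)
5^46 ≡ 1 (mod 47) ✓
Therefore the multiplicative order of 5 modulo 47 is 46.

46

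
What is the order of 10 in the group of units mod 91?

6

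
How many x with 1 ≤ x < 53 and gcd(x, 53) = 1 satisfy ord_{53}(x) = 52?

φ(53) = 53 − 1 = 52 = 2^2 · 13.
Since (Z/53Z)^× is cyclic of order 52, the number of elements of order d is φ(d) when d | 52 and 0 otherwise.
52 = 2^2 · 13 divides 52, and φ(52) = 24.

24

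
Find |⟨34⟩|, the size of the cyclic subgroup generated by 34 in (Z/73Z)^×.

72

The order of 34 must divide φ(73) = 73 − 1 = 72 = 2^3 · 3^2.
Divisors of 72: 1, 2, 3, 4, 6, 8, 9, 12, 18, 24, 36, 72.
Test each divisor d:
34^1 ≡ 34
34^2 ≡ 61
34^3 ≡ 30
34^4 ≡ 71
34^6 ≡ 24
34^8 ≡ 4
34^9 ≡ 63
34^12 ≡ 65
34^18 ≡ 27
34^24 ≡ 64
34^36 ≡ 72
34^72 ≡ 1
The smallest such exponent is 72, so the order of 34 is 72.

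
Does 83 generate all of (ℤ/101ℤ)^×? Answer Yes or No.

Yes

φ(101) = 101 − 1 = 100 = 2^2 · 5^2.
Test 83^(100/q) mod 101 for each prime factor q of 100:
83^50 ≡ 100 (mod 101)  [q = 2: ≢ 1 ✓]
83^20 ≡ 84 (mod 101)  [q = 5: ≢ 1 ✓]
Every test exponent gives a nontrivial residue, hence 83 generates the full group.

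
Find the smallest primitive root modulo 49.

3

φ(49) = φ(7^2) = 7·(7−1) = 42 = 2 · 3 · 7.
Test candidates g = 2, 3, … against the prime factors q ∈ {2, 3, 7} of φ(49): g is a generator iff g^(42/q) ≢ 1 for every such q.
g = 2: 2^21 ≡ 1 — hits 1, so not a primitive root.
g = 3: 3^21 ≡ 48; 3^14 ≡ 30; 3^6 ≡ 43 — none is 1, so 3 is a primitive root.
Hence the least primitive root of 49 is 3.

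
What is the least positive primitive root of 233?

3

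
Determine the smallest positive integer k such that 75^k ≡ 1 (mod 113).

Since 75 ∈ (Z/113Z)^×, its order divides φ(113) = 113 − 1 = 112 = 2^4 · 7.
Divisors of 112: 1, 2, 4, 7, 8, 14, 16, 28, 56, 112.
Test each divisor d:
75^1 ≡ 75 (mod 113)
75^2 ≡ 88 (mod 113)
75^4 ≡ 60 (mod 113)
75^7 ≡ 48 (mod 113)
75^8 ≡ 97 (mod 113)
75^14 ≡ 44 (mod 113)
75^16 ≡ 30 (mod 113)
75^28 ≡ 15 (mod 113)
75^56 ≡ 112 (mod 113)
75^112 ≡ 1 (mod 113) ✓
Hence ord(75) = 112.

112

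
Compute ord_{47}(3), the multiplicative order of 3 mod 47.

23

By Lagrange's theorem, ord_47(3) divides φ(47) = 47 − 1 = 46 = 2 · 23.
Divisors of 46: 1, 2, 23, 46.
Test each divisor d:
3^1 ≡ 3 (mod 47)
3^2 ≡ 9 (mod 47)
3^23 ≡ 1 (mod 47) ✓
Hence ord(3) = 23.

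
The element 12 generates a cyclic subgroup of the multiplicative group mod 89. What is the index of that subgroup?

The order of 12 must divide φ(89) = 89 − 1 = 88 = 2^3 · 11.
Divisors of 88: 1, 2, 4, 8, 11, 22, 44, 88.
Evaluate successive powers at the divisors of 88:
12^1 ≡ 12
12^2 ≡ 55
12^4 ≡ 88
12^8 ≡ 1
So ord_89(12) = 8, hence |⟨12⟩| = 8.
Index = |(Z/89Z)^×| / |⟨12⟩| = 88 / 8 = 11.

11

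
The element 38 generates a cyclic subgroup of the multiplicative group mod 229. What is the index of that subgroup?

Since 38 ∈ (Z/229Z)^×, its order divides φ(229) = 229 − 1 = 228 = 2^2 · 3 · 19.
Divisors of 228: 1, 2, 3, 4, 6, 12, 19, 38, 57, 76, 114, 228.
Compute 38^d (mod 229) for the divisors d until we hit 1:
38^1 ≡ 38 (mod 229)
38^2 ≡ 70 (mod 229)
38^3 ≡ 141 (mod 229)
38^4 ≡ 91 (mod 229)
38^6 ≡ 187 (mod 229)
38^12 ≡ 161 (mod 229)
38^19 ≡ 211 (mod 229)
38^38 ≡ 95 (mod 229)
38^57 ≡ 122 (mod 229)
38^76 ≡ 94 (mod 229)
38^114 ≡ 228 (mod 229)
38^228 ≡ 1 (mod 229) ✓
So ord_229(38) = 228, hence |⟨38⟩| = 228.
Index = |(Z/229Z)^×| / |⟨38⟩| = 228 / 228 = 1.

1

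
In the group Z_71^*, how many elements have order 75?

0

φ(71) = 71 − 1 = 70 = 2 · 5 · 7.
In a cyclic group of order 70, there are φ(d) elements of order d for each divisor d of 70, and zero for non-divisors.
75 does not divide 70, so no element of (Z/71Z)^× has order 75.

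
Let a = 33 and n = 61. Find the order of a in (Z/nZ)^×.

20

ord(33) | φ(61) = 61 − 1 = 60 = 2^2 · 3 · 5.
Divisors of 60: 1, 2, 3, 4, 5, 6, 10, 12, 15, 20, 30, 60.
Evaluate successive powers at the divisors of 60:
33^1 ≡ 33 (mod 61)
33^2 ≡ 52 (mod 61)
33^3 ≡ 8 (mod 61)
33^4 ≡ 20 (mod 61)
33^5 ≡ 50 (mod 61)
33^6 ≡ 3 (mod 61)
33^10 ≡ 60 (mod 61)
33^12 ≡ 9 (mod 61)
33^15 ≡ 11 (mod 61)
33^20 ≡ 1 (mod 61) ✓
So ord_61(33) = 20.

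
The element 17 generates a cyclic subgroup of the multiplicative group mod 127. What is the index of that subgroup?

Since 17 ∈ (Z/127Z)^×, its order divides φ(127) = 127 − 1 = 126 = 2 · 3^2 · 7.
Divisors of 126: 1, 2, 3, 6, 7, 9, 14, 18, 21, 42, 63, 126.
Evaluate successive powers at the divisors of 126:
17^1 ≡ 17 (mod 127)
17^2 ≡ 35 (mod 127)
17^3 ≡ 87 (mod 127)
17^6 ≡ 76 (mod 127)
17^7 ≡ 22 (mod 127)
17^9 ≡ 8 (mod 127)
17^14 ≡ 103 (mod 127)
17^18 ≡ 64 (mod 127)
17^21 ≡ 107 (mod 127)
17^42 ≡ 19 (mod 127)
17^63 ≡ 1 (mod 127) ✓
The order of 17 is 63, so the subgroup it generates has 63 elements.
The index is φ(127) / ord(17) = 126 / 63 = 2.

2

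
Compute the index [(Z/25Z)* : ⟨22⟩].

1

The order of 22 must divide φ(25) = φ(5^2) = 5·(5−1) = 20 = 2^2 · 5.
Divisors of 20: 1, 2, 4, 5, 10, 20.
Test each divisor d:
22^1 ≡ 22 (mod 25)
22^2 ≡ 9 (mod 25)
22^4 ≡ 6 (mod 25)
22^5 ≡ 7 (mod 25)
22^10 ≡ 24 (mod 25)
22^20 ≡ 1 (mod 25) ✓
Thus |⟨22⟩| = ord(22) = 20.
Index = |(Z/25Z)^×| / |⟨22⟩| = 20 / 20 = 1.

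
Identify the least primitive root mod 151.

φ(151) = 151 − 1 = 150 = 2 · 3 · 5^2.
Test candidates g = 2, 3, … against the prime factors q ∈ {2, 3, 5} of φ(151): g is a generator iff g^(150/q) ≢ 1 for every such q.
g = 2: 2^75 ≡ 1 — hits 1, so not a primitive root.
g = 3: 3^75 ≡ 150; 3^50 ≡ 1 — hits 1, so not a primitive root.
g = 4: 4^75 ≡ 1 — hits 1, so not a primitive root.
g = 5: 5^75 ≡ 1 — hits 1, so not a primitive root.
g = 6: 6^75 ≡ 150; 6^50 ≡ 32; 6^30 ≡ 59 — none is 1, so 6 is a primitive root.
The smallest primitive root modulo 151 is 6.

6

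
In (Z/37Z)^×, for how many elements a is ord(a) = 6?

2

φ(37) = 37 − 1 = 36 = 2^2 · 3^2.
(Z/37Z)^× is cyclic (|G| = 36); a cyclic group of order m has exactly φ(d) elements of each order d | m, and none otherwise.
6 = 2 · 3 divides 36, and φ(6) = 2.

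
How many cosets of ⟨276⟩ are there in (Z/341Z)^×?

20

Since 276 ∈ (Z/341Z)^×, its order divides φ(341) = φ(11·31) = (11−1)·(31−1) = 10·30 = 300 = 2^2 · 3 · 5^2.
Divisors of 300: 1, 2, 3, 4, 5, 6, 10, 12, 15, 20, 25, 30, 50, 60, 75, 100, 150, 300.
Evaluate successive powers at the divisors of 300:
276^1 ≡ 276 (mod 341)
276^2 ≡ 133 (mod 341)
276^3 ≡ 221 (mod 341)
276^4 ≡ 298 (mod 341)
276^5 ≡ 67 (mod 341)
276^6 ≡ 78 (mod 341)
276^10 ≡ 56 (mod 341)
276^12 ≡ 287 (mod 341)
276^15 ≡ 1 (mod 341) ✓
The order of 276 is 15, so the subgroup it generates has 15 elements.
The index is φ(341) / ord(276) = 300 / 15 = 20.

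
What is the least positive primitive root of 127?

3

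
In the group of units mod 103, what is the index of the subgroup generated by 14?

By Lagrange's theorem, ord_103(14) divides φ(103) = 103 − 1 = 102 = 2 · 3 · 17.
Divisors of 102: 1, 2, 3, 6, 17, 34, 51, 102.
Test each divisor d:
14^1 ≡ 14
14^2 ≡ 93
14^3 ≡ 66
14^6 ≡ 30
14^17 ≡ 1
So ord_103(14) = 17, hence |⟨14⟩| = 17.
The index is φ(103) / ord(14) = 102 / 17 = 6.

6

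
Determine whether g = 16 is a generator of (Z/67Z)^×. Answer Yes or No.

No

φ(67) = 67 − 1 = 66 = 2 · 3 · 11.
An element g generates (Z/67Z)^× iff g^(66/q) ≢ 1 (mod 67) for each prime q ∈ {2, 3, 11}.
16^33 ≡ 1 (mod 67)  [q = 2: ≡ 1 ✗]
16^22 ≡ 37 (mod 67)  [q = 3: ≢ 1 ✓]
16^6 ≡ 14 (mod 67)  [q = 11: ≢ 1 ✓]
The check at q = 2 fails, so 16 generates a proper subgroup.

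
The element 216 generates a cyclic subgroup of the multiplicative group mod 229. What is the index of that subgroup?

3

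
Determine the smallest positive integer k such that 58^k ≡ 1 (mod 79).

Since 58 ∈ (Z/79Z)^×, its order divides φ(79) = 79 − 1 = 78 = 2 · 3 · 13.
Divisors of 78: 1, 2, 3, 6, 13, 26, 39, 78.
Evaluate successive powers at the divisors of 78:
58^1 ≡ 58 (mod 79)
58^2 ≡ 46 (mod 79)
58^3 ≡ 61 (mod 79)
58^6 ≡ 8 (mod 79)
58^13 ≡ 78 (mod 79)
58^26 ≡ 1 (mod 79) ✓
Therefore the multiplicative order of 58 modulo 79 is 26.

26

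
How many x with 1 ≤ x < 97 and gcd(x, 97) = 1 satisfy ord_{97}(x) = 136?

0

φ(97) = 97 − 1 = 96 = 2^5 · 3.
Since (Z/97Z)^× is cyclic of order 96, the number of elements of order d is φ(d) when d | 96 and 0 otherwise.
Here 96 is not a multiple of 136, so there are no elements of order 136.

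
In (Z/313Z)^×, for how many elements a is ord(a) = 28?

φ(313) = 313 − 1 = 312 = 2^3 · 3 · 13.
(Z/313Z)^× is cyclic (|G| = 312); a cyclic group of order m has exactly φ(d) elements of each order d | m, and none otherwise.
Since 28 ∤ 312, the count is 0.

0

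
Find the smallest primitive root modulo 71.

7

φ(71) = 71 − 1 = 70 = 2 · 5 · 7.
g is a primitive root iff g^(70/q) ≢ 1 (mod 71) for each prime q ∈ {2, 5, 7}.
g = 2: 2^35 ≡ 1 — hits 1, so not a primitive root.
g = 3: 3^35 ≡ 1 — hits 1, so not a primitive root.
g = 4: 4^35 ≡ 1 — hits 1, so not a primitive root.
g = 5: 5^35 ≡ 1 — hits 1, so not a primitive root.
g = 6: 6^35 ≡ 1 — hits 1, so not a primitive root.
g = 7: 7^35 ≡ 70; 7^14 ≡ 54; 7^10 ≡ 45 — none is 1, so 7 is a primitive root.
Hence the least primitive root of 71 is 7.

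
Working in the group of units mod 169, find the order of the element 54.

By Lagrange's theorem, ord_169(54) divides φ(169) = φ(13^2) = 13·(13−1) = 156 = 2^2 · 3 · 13.
Divisors of 156: 1, 2, 3, 4, 6, 12, 13, 26, 39, 52, 78, 156.
Compute 54^d (mod 169) for the divisors d until we hit 1:
54^1 ≡ 54 (mod 169)
54^2 ≡ 43 (mod 169)
54^3 ≡ 125 (mod 169)
54^4 ≡ 159 (mod 169)
54^6 ≡ 77 (mod 169)
54^12 ≡ 14 (mod 169)
54^13 ≡ 80 (mod 169)
54^26 ≡ 147 (mod 169)
54^39 ≡ 99 (mod 169)
54^52 ≡ 146 (mod 169)
54^78 ≡ 168 (mod 169)
54^156 ≡ 1 (mod 169) ✓
Therefore the multiplicative order of 54 modulo 169 is 156.

156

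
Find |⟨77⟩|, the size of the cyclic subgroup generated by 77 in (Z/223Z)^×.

222

By Lagrange's theorem, ord_223(77) divides φ(223) = 223 − 1 = 222 = 2 · 3 · 37.
Divisors of 222: 1, 2, 3, 6, 37, 74, 111, 222.
Compute 77^d (mod 223) for the divisors d until we hit 1:
77^1 ≡ 77
77^2 ≡ 131
77^3 ≡ 52
77^6 ≡ 28
77^37 ≡ 40
77^74 ≡ 39
77^111 ≡ 222
77^222 ≡ 1
Therefore the multiplicative order of 77 modulo 223 is 222.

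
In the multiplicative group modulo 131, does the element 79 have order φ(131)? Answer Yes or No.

φ(131) = 131 − 1 = 130 = 2 · 5 · 13.
79 is a primitive root mod 131 iff 79^(φ(131)/q) ≢ 1 for every prime q | φ(131), i.e. q ∈ {2, 5, 13}.
79^65 ≡ 130 (mod 131)  [q = 2: ≢ 1 ✓]
79^26 ≡ 1 (mod 131)  [q = 5: ≡ 1 ✗]
79^10 ≡ 99 (mod 131)  [q = 13: ≢ 1 ✓]
The check at q = 5 fails, so 79 generates a proper subgroup.

No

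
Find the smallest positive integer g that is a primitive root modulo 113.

3

φ(113) = 113 − 1 = 112 = 2^4 · 7.
Test candidates g = 2, 3, … against the prime factors q ∈ {2, 7} of φ(113): g is a generator iff g^(112/q) ≢ 1 for every such q.
g = 2: 2^56 ≡ 1 — hits 1, so not a primitive root.
g = 3: 3^56 ≡ 112; 3^16 ≡ 49 — none is 1, so 3 is a primitive root.
So 3 is the smallest generator of (Z/113Z)^×.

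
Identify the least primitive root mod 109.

6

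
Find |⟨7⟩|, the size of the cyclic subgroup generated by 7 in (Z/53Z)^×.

26

The order of 7 must divide φ(53) = 53 − 1 = 52 = 2^2 · 13.
Divisors of 52: 1, 2, 4, 13, 26, 52.
Check 7^d mod 53 for each divisor in increasing order:
7^1 ≡ 7 (mod 53)
7^2 ≡ 49 (mod 53)
7^4 ≡ 16 (mod 53)
7^13 ≡ 52 (mod 53)
7^26 ≡ 1 (mod 53) ✓
Therefore the multiplicative order of 7 modulo 53 is 26.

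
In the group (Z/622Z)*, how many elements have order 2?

φ(622) = φ(2)·φ(311) = 1·310 = 310 = 2 · 5 · 31.
In a cyclic group of order 310, there are φ(d) elements of order d for each divisor d of 310, and zero for non-divisors.
2 | 310, and φ(2) = 2 − 1 = 1.

1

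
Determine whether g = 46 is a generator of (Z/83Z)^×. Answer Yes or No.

Yes

φ(83) = 83 − 1 = 82 = 2 · 41.
46 is a primitive root mod 83 iff 46^(φ(83)/q) ≢ 1 for every prime q | φ(83), i.e. q ∈ {2, 41}.
46^41 ≡ 82 (mod 83)  [q = 2: ≢ 1 ✓]
46^2 ≡ 41 (mod 83)  [q = 41: ≢ 1 ✓]
All checks pass, so 46 has order 82 and is a primitive root modulo 83.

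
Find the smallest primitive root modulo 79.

3

φ(79) = 79 − 1 = 78 = 2 · 3 · 13.
g is a primitive root iff g^(78/q) ≢ 1 (mod 79) for each prime q ∈ {2, 3, 13}.
g = 2: 2^39 ≡ 1 — hits 1, so not a primitive root.
g = 3: 3^39 ≡ 78; 3^26 ≡ 23; 3^6 ≡ 18 — none is 1, so 3 is a primitive root.
Hence the least primitive root of 79 is 3.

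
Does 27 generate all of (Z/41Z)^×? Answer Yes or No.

No

φ(41) = 41 − 1 = 40 = 2^3 · 5.
An element g generates (Z/41Z)^× iff g^(40/q) ≢ 1 (mod 41) for each prime q ∈ {2, 5}.
27^20 ≡ 40 (mod 41)  [q = 2: ≢ 1 ✓]
27^8 ≡ 1 (mod 41)  [q = 5: ≡ 1 ✗]
Since 27^8 ≡ 1, the order of 27 divides 8 < 40, so 27 is not a primitive root.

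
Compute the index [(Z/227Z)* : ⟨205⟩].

By Lagrange's theorem, ord_227(205) divides φ(227) = 227 − 1 = 226 = 2 · 113.
Divisors of 226: 1, 2, 113, 226.
Evaluate successive powers at the divisors of 226:
205^1 ≡ 205 (mod 227)
205^2 ≡ 30 (mod 227)
205^113 ≡ 1 (mod 227) ✓
Thus |⟨205⟩| = ord(205) = 113.
[(Z/227Z)^× : ⟨205⟩] = 226/113 = 2.

2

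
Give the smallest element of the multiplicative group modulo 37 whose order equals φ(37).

φ(37) = 37 − 1 = 36 = 2^2 · 3^2.
Test candidates g = 2, 3, … against the prime factors q ∈ {2, 3} of φ(37): g is a generator iff g^(36/q) ≢ 1 for every such q.
g = 2: 2^18 ≡ 36; 2^12 ≡ 26 — none is 1, so 2 is a primitive root.
So 2 is the smallest generator of (Z/37Z)^×.

2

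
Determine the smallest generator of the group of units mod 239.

7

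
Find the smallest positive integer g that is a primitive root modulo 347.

2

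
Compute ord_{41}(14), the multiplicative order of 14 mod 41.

8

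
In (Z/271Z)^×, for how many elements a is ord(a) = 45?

24

φ(271) = 271 − 1 = 270 = 2 · 3^3 · 5.
Since (Z/271Z)^× is cyclic of order 270, the number of elements of order d is φ(d) when d | 270 and 0 otherwise.
45 = 3^2 · 5 divides 270, and φ(45) = 24.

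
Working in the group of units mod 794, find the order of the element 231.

132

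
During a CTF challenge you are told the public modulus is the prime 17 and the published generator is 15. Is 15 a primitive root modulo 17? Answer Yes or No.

No

φ(17) = 17 − 1 = 16 = 2^4.
It suffices to check that the order of 15 is not a proper divisor of 16: compute 15^(16/q) for q ∈ {2}.
15^8 ≡ 1 (mod 17)  [q = 2: ≡ 1 ✗]
15^8 ≡ 1 shows ord(15) | 8, strictly less than φ(17); not a primitive root.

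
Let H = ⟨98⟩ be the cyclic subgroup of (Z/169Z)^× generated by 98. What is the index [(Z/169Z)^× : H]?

1

Since 98 ∈ (Z/169Z)^×, its order divides φ(169) = φ(13^2) = 13·(13−1) = 156 = 2^2 · 3 · 13.
Divisors of 156: 1, 2, 3, 4, 6, 12, 13, 26, 39, 52, 78, 156.
Test each divisor d:
98^1 ≡ 98
98^2 ≡ 140
98^3 ≡ 31
98^4 ≡ 165
98^6 ≡ 116
98^12 ≡ 105
98^13 ≡ 150
98^26 ≡ 23
98^39 ≡ 70
98^52 ≡ 22
98^78 ≡ 168
98^156 ≡ 1
The order of 98 is 156, so the subgroup it generates has 156 elements.
[(Z/169Z)^× : ⟨98⟩] = 156/156 = 1.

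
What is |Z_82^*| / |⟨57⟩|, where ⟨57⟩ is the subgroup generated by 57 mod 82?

8

The order of 57 must divide φ(82) = φ(2)·φ(41) = 1·40 = 40 = 2^3 · 5.
Divisors of 40: 1, 2, 4, 5, 8, 10, 20, 40.
Evaluate successive powers at the divisors of 40:
57^1 ≡ 57 (mod 82)
57^2 ≡ 51 (mod 82)
57^4 ≡ 59 (mod 82)
57^5 ≡ 1 (mod 82) ✓
The order of 57 is 5, so the subgroup it generates has 5 elements.
Index = |(Z/82Z)^×| / |⟨57⟩| = 40 / 5 = 8.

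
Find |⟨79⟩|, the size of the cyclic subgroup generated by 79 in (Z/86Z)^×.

3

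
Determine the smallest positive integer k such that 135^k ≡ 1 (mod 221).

4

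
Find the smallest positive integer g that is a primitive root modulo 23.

5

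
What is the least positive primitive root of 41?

φ(41) = 41 − 1 = 40 = 2^3 · 5.
Test candidates g = 2, 3, … against the prime factors q ∈ {2, 5} of φ(41): g is a generator iff g^(40/q) ≢ 1 for every such q.
g = 2: 2^20 ≡ 1 — hits 1, so not a primitive root.
g = 3: 3^20 ≡ 40; 3^8 ≡ 1 — hits 1, so not a primitive root.
g = 4: 4^20 ≡ 1 — hits 1, so not a primitive root.
g = 5: 5^20 ≡ 1 — hits 1, so not a primitive root.
g = 6: 6^20 ≡ 40; 6^8 ≡ 10 — none is 1, so 6 is a primitive root.
So 6 is the smallest generator of (Z/41Z)^×.

6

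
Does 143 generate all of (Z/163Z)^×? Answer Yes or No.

No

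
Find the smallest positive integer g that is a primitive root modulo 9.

2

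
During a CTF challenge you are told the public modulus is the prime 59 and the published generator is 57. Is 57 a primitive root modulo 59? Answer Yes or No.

No

φ(59) = 59 − 1 = 58 = 2 · 29.
An element g generates (Z/59Z)^× iff g^(58/q) ≢ 1 (mod 59) for each prime q ∈ {2, 29}.
57^29 ≡ 1 (mod 59)  [q = 2: ≡ 1 ✗]
57^2 ≡ 4 (mod 59)  [q = 29: ≢ 1 ✓]
57^29 ≡ 1 shows ord(57) | 29, strictly less than φ(59); not a primitive root.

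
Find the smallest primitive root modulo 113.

3

φ(113) = 113 − 1 = 112 = 2^4 · 7.
g is a primitive root iff g^(112/q) ≢ 1 (mod 113) for each prime q ∈ {2, 7}.
g = 2: 2^56 ≡ 1 — hits 1, so not a primitive root.
g = 3: 3^56 ≡ 112; 3^16 ≡ 49 — none is 1, so 3 is a primitive root.
Hence the least primitive root of 113 is 3.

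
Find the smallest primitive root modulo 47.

φ(47) = 47 − 1 = 46 = 2 · 23.
g is a primitive root iff g^(46/q) ≢ 1 (mod 47) for each prime q ∈ {2, 23}.
g = 2: 2^23 ≡ 1 — hits 1, so not a primitive root.
g = 3: 3^23 ≡ 1 — hits 1, so not a primitive root.
g = 4: 4^23 ≡ 1 — hits 1, so not a primitive root.
g = 5: 5^23 ≡ 46; 5^2 ≡ 25 — none is 1, so 5 is a primitive root.
The smallest primitive root modulo 47 is 5.

5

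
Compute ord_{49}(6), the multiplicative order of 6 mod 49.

14

The order of 6 must divide φ(49) = φ(7^2) = 7·(7−1) = 42 = 2 · 3 · 7.
Divisors of 42: 1, 2, 3, 6, 7, 14, 21, 42.
Compute 6^d (mod 49) for the divisors d until we hit 1:
6^1 ≡ 6
6^2 ≡ 36
6^3 ≡ 20
6^6 ≡ 8
6^7 ≡ 48
6^14 ≡ 1
So ord_49(6) = 14.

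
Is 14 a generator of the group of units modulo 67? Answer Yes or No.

No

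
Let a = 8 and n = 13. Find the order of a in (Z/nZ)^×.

4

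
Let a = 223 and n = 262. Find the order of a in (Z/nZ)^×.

26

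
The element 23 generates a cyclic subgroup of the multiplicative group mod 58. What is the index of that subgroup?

4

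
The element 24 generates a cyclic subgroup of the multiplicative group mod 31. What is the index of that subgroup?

ord(24) | φ(31) = 31 − 1 = 30 = 2 · 3 · 5.
Divisors of 30: 1, 2, 3, 5, 6, 10, 15, 30.
Check 24^d mod 31 for each divisor in increasing order:
24^1 ≡ 24
24^2 ≡ 18
24^3 ≡ 29
24^5 ≡ 26
24^6 ≡ 4
24^10 ≡ 25
24^15 ≡ 30
24^30 ≡ 1
The order of 24 is 30, so the subgroup it generates has 30 elements.
The index is φ(31) / ord(24) = 30 / 30 = 1.

1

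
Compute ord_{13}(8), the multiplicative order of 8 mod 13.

4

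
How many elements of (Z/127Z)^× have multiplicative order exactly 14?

6

φ(127) = 127 − 1 = 126 = 2 · 3^2 · 7.
(Z/127Z)^× is cyclic (|G| = 126); a cyclic group of order m has exactly φ(d) elements of each order d | m, and none otherwise.
14 = 2 · 7 divides 126, and φ(14) = 6.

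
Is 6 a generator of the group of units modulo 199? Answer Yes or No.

φ(199) = 199 − 1 = 198 = 2 · 3^2 · 11.
Test 6^(198/q) mod 199 for each prime factor q of 198:
6^99 ≡ 198 (mod 199)  [q = 2: ≢ 1 ✓]
6^66 ≡ 92 (mod 199)  [q = 3: ≢ 1 ✓]
6^18 ≡ 63 (mod 199)  [q = 11: ≢ 1 ✓]
All checks pass, so 6 has order 198 and is a primitive root modulo 199.

Yes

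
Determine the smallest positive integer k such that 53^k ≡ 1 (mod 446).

111

ord(53) | φ(446) = φ(2)·φ(223) = 1·222 = 222 = 2 · 3 · 37.
Divisors of 222: 1, 2, 3, 6, 37, 74, 111, 222.
Check 53^d mod 446 for each divisor in increasing order:
53^1 ≡ 53
53^2 ≡ 133
53^3 ≡ 359
53^6 ≡ 433
53^37 ≡ 183
53^74 ≡ 39
53^111 ≡ 1
Hence ord(53) = 111.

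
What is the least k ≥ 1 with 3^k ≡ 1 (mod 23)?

By Lagrange's theorem, ord_23(3) divides φ(23) = 23 − 1 = 22 = 2 · 11.
Divisors of 22: 1, 2, 11, 22.
Evaluate successive powers at the divisors of 22:
3^1 ≡ 3 (mod 23)
3^2 ≡ 9 (mod 23)
3^11 ≡ 1 (mod 23) ✓
So ord_23(3) = 11.

11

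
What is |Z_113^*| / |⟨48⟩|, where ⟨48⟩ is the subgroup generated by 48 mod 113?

7

The order of 48 must divide φ(113) = 113 − 1 = 112 = 2^4 · 7.
Divisors of 112: 1, 2, 4, 7, 8, 14, 16, 28, 56, 112.
Test each divisor d:
48^1 ≡ 48 (mod 113)
48^2 ≡ 44 (mod 113)
48^4 ≡ 15 (mod 113)
48^7 ≡ 40 (mod 113)
48^8 ≡ 112 (mod 113)
48^14 ≡ 18 (mod 113)
48^16 ≡ 1 (mod 113) ✓
Thus |⟨48⟩| = ord(48) = 16.
[(Z/113Z)^× : ⟨48⟩] = 112/16 = 7.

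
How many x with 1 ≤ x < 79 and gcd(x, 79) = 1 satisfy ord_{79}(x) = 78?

24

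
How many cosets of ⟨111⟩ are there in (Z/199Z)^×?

Since 111 ∈ (Z/199Z)^×, its order divides φ(199) = 199 − 1 = 198 = 2 · 3^2 · 11.
Divisors of 198: 1, 2, 3, 6, 9, 11, 18, 22, 33, 66, 99, 198.
Test each divisor d:
111^1 ≡ 111
111^2 ≡ 182
111^3 ≡ 103
111^6 ≡ 62
111^9 ≡ 18
111^11 ≡ 92
111^18 ≡ 125
111^22 ≡ 106
111^33 ≡ 1
The order of 111 is 33, so the subgroup it generates has 33 elements.
Index = |(Z/199Z)^×| / |⟨111⟩| = 198 / 33 = 6.

6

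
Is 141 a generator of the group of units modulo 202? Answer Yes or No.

Yes

φ(202) = φ(2)·φ(101) = 1·100 = 100 = 2^2 · 5^2.
Test 141^(100/q) mod 202 for each prime factor q of 100:
141^50 ≡ 201 (mod 202)  [q = 2: ≢ 1 ✓]
141^20 ≡ 137 (mod 202)  [q = 5: ≢ 1 ✓]
Every test exponent gives a nontrivial residue, hence 141 generates the full group.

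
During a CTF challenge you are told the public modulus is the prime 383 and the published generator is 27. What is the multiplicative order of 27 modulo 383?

The order of 27 must divide φ(383) = 383 − 1 = 382 = 2 · 191.
Divisors of 382: 1, 2, 191, 382.
Evaluate successive powers at the divisors of 382:
27^1 ≡ 27
27^2 ≡ 346
27^191 ≡ 1
Therefore the multiplicative order of 27 modulo 383 is 191.

191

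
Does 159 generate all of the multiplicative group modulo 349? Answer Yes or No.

Yes

φ(349) = 349 − 1 = 348 = 2^2 · 3 · 29.
159 is a primitive root mod 349 iff 159^(φ(349)/q) ≢ 1 for every prime q | φ(349), i.e. q ∈ {2, 3, 29}.
159^174 ≡ 348 (mod 349)  [q = 2: ≢ 1 ✓]
159^116 ≡ 122 (mod 349)  [q = 3: ≢ 1 ✓]
159^12 ≡ 126 (mod 349)  [q = 29: ≢ 1 ✓]
All checks pass, so 159 has order 348 and is a primitive root modulo 349.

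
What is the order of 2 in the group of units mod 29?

By Lagrange's theorem, ord_29(2) divides φ(29) = 29 − 1 = 28 = 2^2 · 7.
Divisors of 28: 1, 2, 4, 7, 14, 28.
Check 2^d mod 29 for each divisor in increasing order:
2^1 ≡ 2 (mod 29)
2^2 ≡ 4 (mod 29)
2^4 ≡ 16 (mod 29)
2^7 ≡ 12 (mod 29)
2^14 ≡ 28 (mod 29)
2^28 ≡ 1 (mod 29) ✓
Therefore the multiplicative order of 2 modulo 29 is 28.

28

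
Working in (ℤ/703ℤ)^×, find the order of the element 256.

The order of 256 must divide φ(703) = φ(19·37) = (19−1)·(37−1) = 18·36 = 648 = 2^3 · 3^4.
Divisors of 648: 1, 2, 3, 4, 6, 8, 9, 12, 18, 24, 27, 36, 54, 72, 81, 108, 162, 216, 324, 648.
Check 256^d mod 703 for each divisor in increasing order:
256^1 ≡ 256
256^2 ≡ 157
256^3 ≡ 121
256^4 ≡ 44
256^6 ≡ 581
256^8 ≡ 530
256^9 ≡ 1
Therefore the multiplicative order of 256 modulo 703 is 9.

9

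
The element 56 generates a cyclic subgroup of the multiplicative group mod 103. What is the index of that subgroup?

ord(56) | φ(103) = 103 − 1 = 102 = 2 · 3 · 17.
Divisors of 102: 1, 2, 3, 6, 17, 34, 51, 102.
Check 56^d mod 103 for each divisor in increasing order:
56^1 ≡ 56 (mod 103)
56^2 ≡ 46 (mod 103)
56^3 ≡ 1 (mod 103) ✓
Thus |⟨56⟩| = ord(56) = 3.
Index = |(Z/103Z)^×| / |⟨56⟩| = 102 / 3 = 34.

34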